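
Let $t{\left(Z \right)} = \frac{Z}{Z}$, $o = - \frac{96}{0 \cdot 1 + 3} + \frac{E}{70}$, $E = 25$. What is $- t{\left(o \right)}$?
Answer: $-1$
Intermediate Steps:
$o = - \frac{443}{14}$ ($o = - \frac{96}{0 \cdot 1 + 3} + \frac{25}{70} = - \frac{96}{0 + 3} + 25 \cdot \frac{1}{70} = - \frac{96}{3} + \frac{5}{14} = \left(-96\right) \frac{1}{3} + \frac{5}{14} = -32 + \frac{5}{14} = - \frac{443}{14} \approx -31.643$)
$t{\left(Z \right)} = 1$
$- t{\left(o \right)} = \left(-1\right) 1 = -1$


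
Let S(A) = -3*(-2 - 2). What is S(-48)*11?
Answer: 132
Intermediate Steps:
S(A) = 12 (S(A) = -3*(-4) = 12)
S(-48)*11 = 12*11 = 132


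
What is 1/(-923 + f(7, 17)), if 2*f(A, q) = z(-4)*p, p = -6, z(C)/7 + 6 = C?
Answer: -1/713 ≈ -0.0014025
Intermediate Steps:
z(C) = -42 + 7*C
f(A, q) = 210 (f(A, q) = ((-42 + 7*(-4))*(-6))/2 = ((-42 - 28)*(-6))/2 = (-70*(-6))/2 = (1/2)*420 = 210)
1/(-923 + f(7, 17)) = 1/(-923 + 210) = 1/(-713) = -1/713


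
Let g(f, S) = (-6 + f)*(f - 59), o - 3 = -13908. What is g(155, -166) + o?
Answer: 399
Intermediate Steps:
o = -13905 (o = 3 - 13908 = -13905)
g(f, S) = (-59 + f)*(-6 + f) (g(f, S) = (-6 + f)*(-59 + f) = (-59 + f)*(-6 + f))
g(155, -166) + o = (354 + 155² - 65*155) - 13905 = (354 + 24025 - 10075) - 13905 = 14304 - 13905 = 399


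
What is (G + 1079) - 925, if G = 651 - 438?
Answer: 367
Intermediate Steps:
G = 213
(G + 1079) - 925 = (213 + 1079) - 925 = 1292 - 925 = 367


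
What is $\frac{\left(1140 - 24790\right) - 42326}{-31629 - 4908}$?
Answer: $\frac{21992}{12179} \approx 1.8057$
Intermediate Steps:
$\frac{\left(1140 - 24790\right) - 42326}{-31629 - 4908} = \frac{\left(1140 - 24790\right) - 42326}{-36537} = \left(-23650 - 42326\right) \left(- \frac{1}{36537}\right) = \left(-65976\right) \left(- \frac{1}{36537}\right) = \frac{21992}{12179}$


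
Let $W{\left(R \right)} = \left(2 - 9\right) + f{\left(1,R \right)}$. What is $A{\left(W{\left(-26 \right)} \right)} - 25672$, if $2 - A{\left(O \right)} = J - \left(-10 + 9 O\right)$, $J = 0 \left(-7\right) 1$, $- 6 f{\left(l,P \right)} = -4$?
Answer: $-25737$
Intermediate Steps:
$f{\left(l,P \right)} = \frac{2}{3}$ ($f{\left(l,P \right)} = \left(- \frac{1}{6}\right) \left(-4\right) = \frac{2}{3}$)
$J = 0$ ($J = 0 \cdot 1 = 0$)
$W{\left(R \right)} = - \frac{19}{3}$ ($W{\left(R \right)} = \left(2 - 9\right) + \frac{2}{3} = -7 + \frac{2}{3} = - \frac{19}{3}$)
$A{\left(O \right)} = -8 + 9 O$ ($A{\left(O \right)} = 2 - \left(0 - \left(-10 + 9 O\right)\right) = 2 - \left(10 - 9 O\right) = 2 + \left(-10 + 9 O\right) = -8 + 9 O$)
$A{\left(W{\left(-26 \right)} \right)} - 25672 = \left(-8 + 9 \left(- \frac{19}{3}\right)\right) - 25672 = \left(-8 - 57\right) - 25672 = -65 - 25672 = -25737$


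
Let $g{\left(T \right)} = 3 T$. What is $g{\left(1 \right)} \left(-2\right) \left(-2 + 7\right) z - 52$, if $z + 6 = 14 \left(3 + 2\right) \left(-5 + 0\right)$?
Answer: $10628$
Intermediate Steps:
$z = -356$ ($z = -6 + 14 \left(3 + 2\right) \left(-5 + 0\right) = -6 + 14 \cdot 5 \left(-5\right) = -6 + 14 \left(-25\right) = -6 - 350 = -356$)
$g{\left(1 \right)} \left(-2\right) \left(-2 + 7\right) z - 52 = 3 \cdot 1 \left(-2\right) \left(-2 + 7\right) \left(-356\right) - 52 = 3 \left(-2\right) 5 \left(-356\right) - 52 = \left(-6\right) 5 \left(-356\right) - 52 = \left(-30\right) \left(-356\right) - 52 = 10680 - 52 = 10628$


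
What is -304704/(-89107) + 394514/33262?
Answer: 22644511723/1481938517 ≈ 15.280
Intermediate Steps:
-304704/(-89107) + 394514/33262 = -304704*(-1/89107) + 394514*(1/33262) = 304704/89107 + 197257/16631 = 22644511723/1481938517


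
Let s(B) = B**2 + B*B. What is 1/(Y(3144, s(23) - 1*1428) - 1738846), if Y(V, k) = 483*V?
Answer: -1/220294 ≈ -4.5394e-6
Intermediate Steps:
s(B) = 2*B**2 (s(B) = B**2 + B**2 = 2*B**2)
1/(Y(3144, s(23) - 1*1428) - 1738846) = 1/(483*3144 - 1738846) = 1/(1518552 - 1738846) = 1/(-220294) = -1/220294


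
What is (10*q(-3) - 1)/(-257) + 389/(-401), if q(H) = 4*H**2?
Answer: -243932/103057 ≈ -2.3670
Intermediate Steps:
(10*q(-3) - 1)/(-257) + 389/(-401) = (10*(4*(-3)**2) - 1)/(-257) + 389/(-401) = (10*(4*9) - 1)*(-1/257) + 389*(-1/401) = (10*36 - 1)*(-1/257) - 389/401 = (360 - 1)*(-1/257) - 389/401 = 359*(-1/257) - 389/401 = -359/257 - 389/401 = -243932/103057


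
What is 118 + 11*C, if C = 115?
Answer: 1383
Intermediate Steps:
118 + 11*C = 118 + 11*115 = 118 + 1265 = 1383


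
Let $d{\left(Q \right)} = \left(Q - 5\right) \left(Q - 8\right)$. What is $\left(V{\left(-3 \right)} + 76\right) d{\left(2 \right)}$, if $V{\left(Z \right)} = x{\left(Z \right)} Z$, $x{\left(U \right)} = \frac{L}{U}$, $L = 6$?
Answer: $1476$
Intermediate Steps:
$x{\left(U \right)} = \frac{6}{U}$
$d{\left(Q \right)} = \left(-8 + Q\right) \left(-5 + Q\right)$ ($d{\left(Q \right)} = \left(-5 + Q\right) \left(-8 + Q\right) = \left(-8 + Q\right) \left(-5 + Q\right)$)
$V{\left(Z \right)} = 6$ ($V{\left(Z \right)} = \frac{6}{Z} Z = 6$)
$\left(V{\left(-3 \right)} + 76\right) d{\left(2 \right)} = \left(6 + 76\right) \left(40 + 2^{2} - 26\right) = 82 \left(40 + 4 - 26\right) = 82 \cdot 18 = 1476$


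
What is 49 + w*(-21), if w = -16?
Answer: 385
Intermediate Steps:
49 + w*(-21) = 49 - 16*(-21) = 49 + 336 = 385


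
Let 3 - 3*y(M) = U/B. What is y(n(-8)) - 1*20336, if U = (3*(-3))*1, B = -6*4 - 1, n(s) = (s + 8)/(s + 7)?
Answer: -508378/25 ≈ -20335.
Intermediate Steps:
n(s) = (8 + s)/(7 + s)
B = -25 (B = -24 - 1 = -25)
U = -9 (U = -9*1 = -9)
y(M) = 22/25 (y(M) = 1 - (-3)/(-25) = 1 - (-3)*(-1)/25 = 1 - ⅓*9/25 = 1 - 3/25 = 22/25)
y(n(-8)) - 1*20336 = 22/25 - 1*20336 = 22/25 - 20336 = -508378/25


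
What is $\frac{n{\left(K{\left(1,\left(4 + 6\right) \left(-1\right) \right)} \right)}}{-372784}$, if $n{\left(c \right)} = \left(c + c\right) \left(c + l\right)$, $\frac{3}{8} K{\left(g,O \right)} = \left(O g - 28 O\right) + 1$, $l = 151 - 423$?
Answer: $- \frac{366392}{209691} \approx -1.7473$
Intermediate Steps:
$l = -272$
$K{\left(g,O \right)} = \frac{8}{3} - \frac{224 O}{3} + \frac{8 O g}{3}$ ($K{\left(g,O \right)} = \frac{8 \left(\left(O g - 28 O\right) + 1\right)}{3} = \frac{8 \left(\left(- 28 O + O g\right) + 1\right)}{3} = \frac{8 \left(1 - 28 O + O g\right)}{3} = \frac{8}{3} - \frac{224 O}{3} + \frac{8 O g}{3}$)
$n{\left(c \right)} = 2 c \left(-272 + c\right)$ ($n{\left(c \right)} = \left(c + c\right) \left(c - 272\right) = 2 c \left(-272 + c\right)$)
$\frac{n{\left(K{\left(1,\left(4 + 6\right) \left(-1\right) \right)} \right)}}{-372784} = \frac{2 \left(\frac{8}{3} - \frac{224 \left(4 + 6\right) \left(-1\right)}{3} + \frac{8}{3} \left(4 + 6\right) \left(-1\right) 1\right) \left(-272 + \left(\frac{8}{3} - \frac{224 \left(4 + 6\right) \left(-1\right)}{3} + \frac{8}{3} \left(4 + 6\right) \left(-1\right) 1\right)\right)}{-372784} = 2 \left(\frac{8}{3} - \frac{224 \cdot 10 \left(-1\right)}{3} + \frac{8}{3} \cdot 10 \left(-1\right) 1\right) \left(-272 + \left(\frac{8}{3} - \frac{224 \cdot 10 \left(-1\right)}{3} + \frac{8}{3} \cdot 10 \left(-1\right) 1\right)\right) \left(- \frac{1}{372784}\right) = 2 \left(\frac{8}{3} - - \frac{2240}{3} + \frac{8}{3} \left(-10\right) 1\right) \left(-272 + \left(\frac{8}{3} - - \frac{2240}{3} + \frac{8}{3} \left(-10\right) 1\right)\right) \left(- \frac{1}{372784}\right) = 2 \left(\frac{8}{3} + \frac{2240}{3} - \frac{80}{3}\right) \left(-272 + \left(\frac{8}{3} + \frac{2240}{3} - \frac{80}{3}\right)\right) \left(- \frac{1}{372784}\right) = 2 \cdot \frac{2168}{3} \left(-272 + \frac{2168}{3}\right) \left(- \frac{1}{372784}\right) = 2 \cdot \frac{2168}{3} \cdot \frac{1352}{3} \left(- \frac{1}{372784}\right) = \frac{5862272}{9} \left(- \frac{1}{372784}\right) = - \frac{366392}{209691}$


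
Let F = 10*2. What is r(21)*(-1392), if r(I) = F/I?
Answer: -9280/7 ≈ -1325.7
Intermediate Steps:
F = 20
r(I) = 20/I
r(21)*(-1392) = (20/21)*(-1392) = -9280/7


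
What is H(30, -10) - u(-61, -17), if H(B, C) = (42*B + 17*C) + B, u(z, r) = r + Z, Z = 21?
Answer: 1116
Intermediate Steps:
u(z, r) = 21 + r (u(z, r) = r + 21 = 21 + r)
H(B, C) = 17*C + 43*B (H(B, C) = (17*C + 42*B) + B = 17*C + 43*B)
H(30, -10) - u(-61, -17) = (17*(-10) + 43*30) - (21 - 17) = (-170 + 1290) - 1*4 = 1120 - 4 = 1116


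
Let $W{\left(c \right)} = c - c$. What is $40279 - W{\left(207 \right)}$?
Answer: $40279$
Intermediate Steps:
$W{\left(c \right)} = 0$
$40279 - W{\left(207 \right)} = 40279 - 0 = 40279 + 0 = 40279$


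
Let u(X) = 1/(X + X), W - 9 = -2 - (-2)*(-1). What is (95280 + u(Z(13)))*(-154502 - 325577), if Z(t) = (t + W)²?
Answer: -29640769253839/648 ≈ -4.5742e+10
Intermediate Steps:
W = 5 (W = 9 + (-2 - (-2)*(-1)) = 9 + (-2 - 1*2) = 9 + (-2 - 2) = 9 - 4 = 5)
Z(t) = (5 + t)² (Z(t) = (t + 5)² = (5 + t)²)
u(X) = 1/(2*X)
(95280 + u(Z(13)))*(-154502 - 325577) = (95280 + 1/(2*((5 + 13)²)))*(-154502 - 325577) = (95280 + 1/(2*(18²)))*(-480079) = (95280 + (½)/324)*(-480079) = (95280 + (½)*(1/324))*(-480079) = (95280 + 1/648)*(-480079) = (61741441/648)*(-480079) = -29640769253839/648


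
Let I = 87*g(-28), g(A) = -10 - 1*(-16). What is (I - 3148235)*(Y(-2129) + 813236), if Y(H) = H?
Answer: -2553132048291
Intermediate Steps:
g(A) = 6 (g(A) = -10 + 16 = 6)
I = 522 (I = 87*6 = 522)
(I - 3148235)*(Y(-2129) + 813236) = (522 - 3148235)*(-2129 + 813236) = -3147713*811107 = -2553132048291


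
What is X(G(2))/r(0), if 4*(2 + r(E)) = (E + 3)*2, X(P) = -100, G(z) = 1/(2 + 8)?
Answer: 200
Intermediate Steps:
G(z) = ⅒ (G(z) = 1/10 = ⅒)
r(E) = -½ + E/2 (r(E) = -2 + ((E + 3)*2)/4 = -2 + ((3 + E)*2)/4 = -2 + (6 + 2*E)/4 = -2 + (3/2 + E/2) = -½ + E/2)
X(G(2))/r(0) = -100/(-½ + (½)*0) = -100/(-½ + 0) = -100/(-½) = -100*(-2) = 200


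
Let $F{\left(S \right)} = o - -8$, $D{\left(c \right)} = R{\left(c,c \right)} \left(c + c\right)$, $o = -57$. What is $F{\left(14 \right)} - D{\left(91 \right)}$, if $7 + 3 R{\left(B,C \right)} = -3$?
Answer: $\frac{1673}{3} \approx 557.67$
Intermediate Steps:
$R{\left(B,C \right)} = - \frac{10}{3}$ ($R{\left(B,C \right)} = - \frac{7}{3} + \frac{1}{3} \left(-3\right) = - \frac{7}{3} - 1 = - \frac{10}{3}$)
$D{\left(c \right)} = - \frac{20 c}{3}$ ($D{\left(c \right)} = - \frac{10 \left(c + c\right)}{3} = - \frac{10 \cdot 2 c}{3} = - \frac{20 c}{3}$)
$F{\left(S \right)} = -49$ ($F{\left(S \right)} = -57 - -8 = -57 + 8 = -49$)
$F{\left(14 \right)} - D{\left(91 \right)} = -49 - \left(- \frac{20}{3}\right) 91 = -49 - - \frac{1820}{3} = -49 + \frac{1820}{3} = \frac{1673}{3}$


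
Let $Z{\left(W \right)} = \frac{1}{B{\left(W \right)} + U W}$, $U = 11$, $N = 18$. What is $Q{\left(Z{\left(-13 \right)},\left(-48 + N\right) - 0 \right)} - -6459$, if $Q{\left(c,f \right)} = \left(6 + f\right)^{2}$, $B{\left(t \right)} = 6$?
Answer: $7035$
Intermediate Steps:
$Z{\left(W \right)} = \frac{1}{6 + 11 W}$
$Q{\left(Z{\left(-13 \right)},\left(-48 + N\right) - 0 \right)} - -6459 = \left(6 + \left(\left(-48 + 18\right) - 0\right)\right)^{2} - -6459 = \left(6 + \left(-30 + 0\right)\right)^{2} + 6459 = \left(6 - 30\right)^{2} + 6459 = \left(-24\right)^{2} + 6459 = 576 + 6459 = 7035$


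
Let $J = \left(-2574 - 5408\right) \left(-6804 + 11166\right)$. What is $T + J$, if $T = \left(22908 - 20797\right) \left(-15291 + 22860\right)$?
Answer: $-18839325$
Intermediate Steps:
$T = 15978159$ ($T = 2111 \cdot 7569 = 15978159$)
$J = -34817484$ ($J = \left(-7982\right) 4362 = -34817484$)
$T + J = 15978159 - 34817484 = -18839325$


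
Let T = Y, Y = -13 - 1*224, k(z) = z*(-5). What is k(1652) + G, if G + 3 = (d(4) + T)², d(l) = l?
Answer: 46026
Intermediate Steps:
k(z) = -5*z
Y = -237 (Y = -13 - 224 = -237)
T = -237
G = 54286 (G = -3 + (4 - 237)² = -3 + (-233)² = -3 + 54289 = 54286)
k(1652) + G = -5*1652 + 54286 = -8260 + 54286 = 46026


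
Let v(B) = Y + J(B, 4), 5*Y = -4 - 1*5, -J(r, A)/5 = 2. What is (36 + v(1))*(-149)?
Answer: -18029/5 ≈ -3605.8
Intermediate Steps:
J(r, A) = -10 (J(r, A) = -5*2 = -10)
Y = -9/5 (Y = (-4 - 1*5)/5 = (-4 - 5)/5 = (⅕)*(-9) = -9/5 ≈ -1.8000)
v(B) = -59/5 (v(B) = -9/5 - 10 = -59/5)
(36 + v(1))*(-149) = (36 - 59/5)*(-149) = (121/5)*(-149) = -18029/5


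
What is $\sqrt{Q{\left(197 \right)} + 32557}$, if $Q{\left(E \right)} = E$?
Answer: $\sqrt{32754} \approx 180.98$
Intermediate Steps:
$\sqrt{Q{\left(197 \right)} + 32557} = \sqrt{197 + 32557} = \sqrt{32754}$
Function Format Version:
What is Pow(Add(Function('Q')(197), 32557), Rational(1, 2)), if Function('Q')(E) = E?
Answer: Pow(32754, Rational(1, 2)) ≈ 180.98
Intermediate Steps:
Pow(Add(Function('Q')(197), 32557), Rational(1, 2)) = Pow(Add(197, 32557), Rational(1, 2)) = Pow(32754, Rational(1, 2))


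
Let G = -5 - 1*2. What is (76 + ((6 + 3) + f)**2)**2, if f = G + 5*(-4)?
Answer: 160000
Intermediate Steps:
G = -7 (G = -5 - 2 = -7)
f = -27 (f = -7 + 5*(-4) = -7 - 20 = -27)
(76 + ((6 + 3) + f)**2)**2 = (76 + ((6 + 3) - 27)**2)**2 = (76 + (9 - 27)**2)**2 = (76 + (-18)**2)**2 = (76 + 324)**2 = 400**2 = 160000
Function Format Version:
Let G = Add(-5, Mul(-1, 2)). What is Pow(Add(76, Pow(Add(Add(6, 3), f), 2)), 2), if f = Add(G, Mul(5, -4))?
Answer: 160000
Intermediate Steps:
G = -7 (G = Add(-5, -2) = -7)
f = -27 (f = Add(-7, Mul(5, -4)) = Add(-7, -20) = -27)
Pow(Add(76, Pow(Add(Add(6, 3), f), 2)), 2) = Pow(Add(76, Pow(Add(Add(6, 3), -27), 2)), 2) = Pow(Add(76, Pow(Add(9, -27), 2)), 2) = Pow(Add(76, Pow(-18, 2)), 2) = Pow(Add(76, 324), 2) = Pow(400, 2) = 160000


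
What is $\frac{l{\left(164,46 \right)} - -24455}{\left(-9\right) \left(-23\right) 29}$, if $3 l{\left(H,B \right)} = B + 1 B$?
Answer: $\frac{2533}{621} \approx 4.0789$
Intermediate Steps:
$l{\left(H,B \right)} = \frac{2 B}{3}$ ($l{\left(H,B \right)} = \frac{B + 1 B}{3} = \frac{B + B}{3} = \frac{2 B}{3}$)
$\frac{l{\left(164,46 \right)} - -24455}{\left(-9\right) \left(-23\right) 29} = \frac{\frac{2}{3} \cdot 46 - -24455}{\left(-9\right) \left(-23\right) 29} = \frac{\frac{92}{3} + 24455}{207 \cdot 29} = \frac{73457}{3 \cdot 6003} = \frac{73457}{3} \cdot \frac{1}{6003} = \frac{2533}{621}$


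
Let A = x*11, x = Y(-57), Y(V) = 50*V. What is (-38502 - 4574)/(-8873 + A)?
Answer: 43076/40223 ≈ 1.0709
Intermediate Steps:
x = -2850 (x = 50*(-57) = -2850)
A = -31350 (A = -2850*11 = -31350)
(-38502 - 4574)/(-8873 + A) = (-38502 - 4574)/(-8873 - 31350) = -43076/(-40223) = -43076*(-1/40223) = 43076/40223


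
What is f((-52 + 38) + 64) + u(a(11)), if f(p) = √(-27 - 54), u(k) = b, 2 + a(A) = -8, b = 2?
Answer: 2 + 9*I ≈ 2.0 + 9.0*I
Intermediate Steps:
a(A) = -10 (a(A) = -2 - 8 = -10)
u(k) = 2
f(p) = 9*I (f(p) = √(-81) = 9*I)
f((-52 + 38) + 64) + u(a(11)) = 9*I + 2 = 2 + 9*I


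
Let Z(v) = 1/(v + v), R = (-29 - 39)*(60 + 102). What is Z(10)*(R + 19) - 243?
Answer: -15857/20 ≈ -792.85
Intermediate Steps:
R = -11016 (R = -68*162 = -11016)
Z(v) = 1/(2*v)
Z(10)*(R + 19) - 243 = ((½)/10)*(-11016 + 19) - 243 = ((½)*(⅒))*(-10997) - 243 = (1/20)*(-10997) - 243 = -10997/20 - 243 = -15857/20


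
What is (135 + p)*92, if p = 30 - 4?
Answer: 14812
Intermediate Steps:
p = 26
(135 + p)*92 = (135 + 26)*92 = 161*92 = 14812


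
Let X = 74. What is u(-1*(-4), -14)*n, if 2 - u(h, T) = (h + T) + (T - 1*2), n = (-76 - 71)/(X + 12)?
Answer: -2058/43 ≈ -47.860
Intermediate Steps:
n = -147/86 (n = (-76 - 71)/(74 + 12) = -147/86 ≈ -1.7093)
u(h, T) = 4 - h - 2*T (u(h, T) = 2 - ((h + T) + (T - 1*2)) = 2 - ((T + h) + (T - 2)) = 2 - ((T + h) + (-2 + T)) = 2 - (-2 + h + 2*T) = 2 + (2 - h - 2*T) = 4 - h - 2*T)
u(-1*(-4), -14)*n = (4 - (-1)*(-4) - 2*(-14))*(-147/86) = (4 - 1*4 + 28)*(-147/86) = (4 - 4 + 28)*(-147/86) = 28*(-147/86) = -2058/43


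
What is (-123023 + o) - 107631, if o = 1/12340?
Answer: -2846270359/12340 ≈ -2.3065e+5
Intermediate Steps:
o = 1/12340 ≈ 8.1037e-5
(-123023 + o) - 107631 = (-123023 + 1/12340) - 107631 = -1518103819/12340 - 107631 = -2846270359/12340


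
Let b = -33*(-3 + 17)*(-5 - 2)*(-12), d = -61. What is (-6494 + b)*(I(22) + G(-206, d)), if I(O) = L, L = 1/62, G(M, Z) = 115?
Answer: -161524281/31 ≈ -5.2105e+6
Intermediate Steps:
L = 1/62 ≈ 0.016129
I(O) = 1/62
b = -38808 (b = -462*(-7)*(-12) = -33*(-98)*(-12) = 3234*(-12) = -38808)
(-6494 + b)*(I(22) + G(-206, d)) = (-6494 - 38808)*(1/62 + 115) = -45302*7131/62 = -161524281/31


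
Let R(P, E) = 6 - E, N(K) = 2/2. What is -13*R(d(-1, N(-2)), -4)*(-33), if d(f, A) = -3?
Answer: 4290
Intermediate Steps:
N(K) = 1 (N(K) = 2*(1/2) = 1)
-13*R(d(-1, N(-2)), -4)*(-33) = -13*(6 - 1*(-4))*(-33) = -13*(6 + 4)*(-33) = -13*10*(-33) = -130*(-33) = 4290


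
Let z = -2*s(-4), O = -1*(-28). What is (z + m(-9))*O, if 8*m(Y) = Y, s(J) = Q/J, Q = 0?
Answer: -63/2 ≈ -31.500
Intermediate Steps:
s(J) = 0 (s(J) = 0/J = 0)
O = 28
m(Y) = Y/8
z = 0 (z = -2*0 = 0)
(z + m(-9))*O = (0 + (⅛)*(-9))*28 = (0 - 9/8)*28 = -9/8*28 = -63/2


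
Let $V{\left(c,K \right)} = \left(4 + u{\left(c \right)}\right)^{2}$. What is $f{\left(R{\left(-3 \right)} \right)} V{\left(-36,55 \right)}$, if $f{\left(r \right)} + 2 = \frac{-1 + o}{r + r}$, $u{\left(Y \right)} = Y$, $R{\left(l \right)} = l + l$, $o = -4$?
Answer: $- \frac{4864}{3} \approx -1621.3$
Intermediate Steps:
$R{\left(l \right)} = 2 l$
$V{\left(c,K \right)} = \left(4 + c\right)^{2}$
$f{\left(r \right)} = -2 - \frac{5}{2 r}$ ($f{\left(r \right)} = -2 + \frac{-1 - 4}{r + r} = -2 - \frac{5}{2 r}$)
$f{\left(R{\left(-3 \right)} \right)} V{\left(-36,55 \right)} = \left(-2 - \frac{5}{2 \cdot 2 \left(-3\right)}\right) \left(4 - 36\right)^{2} = \left(-2 - \frac{5}{2 \left(-6\right)}\right) \left(-32\right)^{2} = \left(-2 - - \frac{5}{12}\right) 1024 = \left(-2 + \frac{5}{12}\right) 1024 = \left(- \frac{19}{12}\right) 1024 = - \frac{4864}{3}$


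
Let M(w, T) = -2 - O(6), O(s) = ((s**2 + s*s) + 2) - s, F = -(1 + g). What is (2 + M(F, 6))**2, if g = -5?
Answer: 4624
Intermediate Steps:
F = 4 (F = -(1 - 5) = -1*(-4) = 4)
O(s) = 2 - s + 2*s**2 (O(s) = ((s**2 + s**2) + 2) - s = (2*s**2 + 2) - s = (2 + 2*s**2) - s = 2 - s + 2*s**2)
M(w, T) = -70 (M(w, T) = -2 - (2 - 1*6 + 2*6**2) = -2 - (2 - 6 + 2*36) = -2 - (2 - 6 + 72) = -2 - 1*68 = -2 - 68 = -70)
(2 + M(F, 6))**2 = (2 - 70)**2 = (-68)**2 = 4624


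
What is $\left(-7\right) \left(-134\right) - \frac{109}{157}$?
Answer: $\frac{147157}{157} \approx 937.31$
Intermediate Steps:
$\left(-7\right) \left(-134\right) - \frac{109}{157} = 938 - \frac{109}{157} = \frac{147157}{157}$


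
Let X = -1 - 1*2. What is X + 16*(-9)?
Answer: -147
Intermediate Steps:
X = -3 (X = -1 - 2 = -3)
X + 16*(-9) = -3 + 16*(-9) = -3 - 144 = -147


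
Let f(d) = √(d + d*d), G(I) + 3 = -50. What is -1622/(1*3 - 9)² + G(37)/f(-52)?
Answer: -811/18 - 53*√663/1326 ≈ -46.085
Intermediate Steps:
G(I) = -53 (G(I) = -3 - 50 = -53)
f(d) = √(d + d²)
-1622/(1*3 - 9)² + G(37)/f(-52) = -1622/(1*3 - 9)² - 53*√663/1326 = -1622/(3 - 9)² - 53*√663/1326 = -1622/((-6)²) - 53*√663/1326 = -1622/36 - 53*√663/1326 = -1622*1/36 - 53*√663/1326 = -811/18 - 53*√663/1326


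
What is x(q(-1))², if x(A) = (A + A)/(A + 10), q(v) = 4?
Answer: 16/49 ≈ 0.32653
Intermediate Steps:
x(A) = 2*A/(10 + A) (x(A) = (2*A)/(10 + A) = 2*A/(10 + A))
x(q(-1))² = (2*4/(10 + 4))² = (2*4/14)² = (2*4*(1/14))² = (4/7)² = 16/49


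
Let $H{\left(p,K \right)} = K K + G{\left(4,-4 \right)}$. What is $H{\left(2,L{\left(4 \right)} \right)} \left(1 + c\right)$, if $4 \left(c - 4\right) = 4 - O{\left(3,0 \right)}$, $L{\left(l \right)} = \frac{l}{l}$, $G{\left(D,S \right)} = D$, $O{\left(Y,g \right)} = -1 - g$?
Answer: $\frac{125}{4} \approx 31.25$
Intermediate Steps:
$L{\left(l \right)} = 1$
$c = \frac{21}{4}$ ($c = 4 + \frac{4 - \left(-1 - 0\right)}{4} = 4 + \frac{4 - \left(-1 + 0\right)}{4} = 4 + \frac{4 - -1}{4} = 4 + \frac{4 + 1}{4} = 4 + \frac{1}{4} \cdot 5 = 4 + \frac{5}{4} = \frac{21}{4} \approx 5.25$)
$H{\left(p,K \right)} = 4 + K^{2}$ ($H{\left(p,K \right)} = K K + 4 = K^{2} + 4 = 4 + K^{2}$)
$H{\left(2,L{\left(4 \right)} \right)} \left(1 + c\right) = \left(4 + 1^{2}\right) \left(1 + \frac{21}{4}\right) = \left(4 + 1\right) \frac{25}{4} = 5 \cdot \frac{25}{4} = \frac{125}{4}$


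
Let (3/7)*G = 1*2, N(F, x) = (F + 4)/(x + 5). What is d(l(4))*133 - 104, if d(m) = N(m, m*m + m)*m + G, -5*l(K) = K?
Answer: 162014/363 ≈ 446.32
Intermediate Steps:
l(K) = -K/5
N(F, x) = (4 + F)/(5 + x)
G = 14/3 (G = 7*(1*2)/3 = (7/3)*2 = 14/3 ≈ 4.6667)
d(m) = 14/3 + m*(4 + m)/(5 + m + m²) (d(m) = ((4 + m)/(5 + (m*m + m)))*m + 14/3 = ((4 + m)/(5 + (m² + m)))*m + 14/3 = ((4 + m)/(5 + (m + m²)))*m + 14/3 = ((4 + m)/(5 + m + m²))*m + 14/3 = m*(4 + m)/(5 + m + m²) + 14/3 = 14/3 + m*(4 + m)/(5 + m + m²))
d(l(4))*133 - 104 = ((70 + 17*(-⅕*4)² + 26*(-⅕*4))/(3*(5 - ⅕*4 + (-⅕*4)²)))*133 - 104 = ((70 + 17*(-⅘)² + 26*(-⅘))/(3*(5 - ⅘ + (-⅘)²)))*133 - 104 = ((70 + 17*(16/25) - 104/5)/(3*(5 - ⅘ + 16/25)))*133 - 104 = ((70 + 272/25 - 104/5)/(3*(121/25)))*133 - 104 = ((⅓)*(25/121)*(1502/25))*133 - 104 = (1502/363)*133 - 104 = 199766/363 - 104 = 162014/363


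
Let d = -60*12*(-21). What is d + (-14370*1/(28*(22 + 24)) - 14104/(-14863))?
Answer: 144627484961/9571772 ≈ 15110.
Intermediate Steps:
d = 15120 (d = -12*60*(-21) = -720*(-21) = 15120)
d + (-14370*1/(28*(22 + 24)) - 14104/(-14863)) = 15120 + (-14370*1/(28*(22 + 24)) - 14104/(-14863)) = 15120 + (-14370/(46*28) - 14104*(-1/14863)) = 15120 + (-14370/1288 + 14104/14863) = 15120 + (-14370*1/1288 + 14104/14863) = 15120 + (-7185/644 + 14104/14863) = 15120 - 97707679/9571772 = 144627484961/9571772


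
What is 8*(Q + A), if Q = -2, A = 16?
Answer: 112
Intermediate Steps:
8*(Q + A) = 8*(-2 + 16) = 8*14 = 112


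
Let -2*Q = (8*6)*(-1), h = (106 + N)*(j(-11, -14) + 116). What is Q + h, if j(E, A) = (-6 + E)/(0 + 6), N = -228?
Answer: -41347/3 ≈ -13782.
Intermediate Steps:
j(E, A) = -1 + E/6 (j(E, A) = (-6 + E)/6 = (-6 + E)*(⅙) = -1 + E/6)
h = -41419/3 (h = (106 - 228)*((-1 + (⅙)*(-11)) + 116) = -122*((-1 - 11/6) + 116) = -122*(-17/6 + 116) = -122*679/6 = -41419/3 ≈ -13806.)
Q = 24 (Q = -8*6*(-1)/2 = -24*(-1) = -½*(-48) = 24)
Q + h = 24 - 41419/3 = -41347/3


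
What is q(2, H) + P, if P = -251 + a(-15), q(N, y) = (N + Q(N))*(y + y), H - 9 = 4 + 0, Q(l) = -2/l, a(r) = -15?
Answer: -240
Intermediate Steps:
H = 13 (H = 9 + (4 + 0) = 9 + 4 = 13)
q(N, y) = 2*y*(N - 2/N) (q(N, y) = (N - 2/N)*(y + y) = (N - 2/N)*(2*y) = 2*y*(N - 2/N))
P = -266 (P = -251 - 15 = -266)
q(2, H) + P = 2*13*(-2 + 2**2)/2 - 266 = 2*13*(1/2)*(-2 + 4) - 266 = 2*13*(1/2)*2 - 266 = 26 - 266 = -240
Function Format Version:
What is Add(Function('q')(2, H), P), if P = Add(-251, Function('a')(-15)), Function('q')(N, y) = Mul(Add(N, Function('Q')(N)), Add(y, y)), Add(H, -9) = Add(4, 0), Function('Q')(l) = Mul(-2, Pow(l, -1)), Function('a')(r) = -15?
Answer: -240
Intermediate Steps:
H = 13 (H = Add(9, Add(4, 0)) = Add(9, 4) = 13)
Function('q')(N, y) = Mul(2, y, Add(N, Mul(-2, Pow(N, -1)))) (Function('q')(N, y) = Mul(Add(N, Mul(-2, Pow(N, -1))), Add(y, y)) = Mul(Add(N, Mul(-2, Pow(N, -1))), Mul(2, y)) = Mul(2, y, Add(N, Mul(-2, Pow(N, -1)))))
P = -266 (P = Add(-251, -15) = -266)
Add(Function('q')(2, H), P) = Add(Mul(2, 13, Pow(2, -1), Add(-2, Pow(2, 2))), -266) = Add(Mul(2, 13, Rational(1, 2), Add(-2, 4)), -266) = Add(Mul(2, 13, Rational(1, 2), 2), -266) = Add(26, -266) = -240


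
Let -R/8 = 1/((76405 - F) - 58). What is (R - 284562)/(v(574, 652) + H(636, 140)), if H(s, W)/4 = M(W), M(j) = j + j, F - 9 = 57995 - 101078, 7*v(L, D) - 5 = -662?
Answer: -237878750270/857801043 ≈ -277.31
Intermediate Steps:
v(L, D) = -657/7 (v(L, D) = 5/7 + (1/7)*(-662) = 5/7 - 662/7 = -657/7)
F = -43074 (F = 9 + (57995 - 101078) = 9 - 43083 = -43074)
M(j) = 2*j
H(s, W) = 8*W (H(s, W) = 4*(2*W) = 8*W)
R = -8/119421 (R = -8/((76405 - 1*(-43074)) - 58) = -8/((76405 + 43074) - 58) = -8/(119479 - 58) = -8/119421 ≈ -6.6990e-5)
(R - 284562)/(v(574, 652) + H(636, 140)) = (-8/119421 - 284562)/(-657/7 + 8*140) = -33982678610/(119421*(-657/7 + 1120)) = -33982678610/(119421*7183/7) = -33982678610/119421*7/7183 = -237878750270/857801043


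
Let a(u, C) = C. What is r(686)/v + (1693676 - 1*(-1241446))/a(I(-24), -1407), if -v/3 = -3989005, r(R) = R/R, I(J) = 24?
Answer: -11708216333141/5612530035 ≈ -2086.1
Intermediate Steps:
r(R) = 1
v = 11967015 (v = -3*(-3989005) = 11967015)
r(686)/v + (1693676 - 1*(-1241446))/a(I(-24), -1407) = 1/11967015 + (1693676 - 1*(-1241446))/(-1407) = 1*(1/11967015) + (1693676 + 1241446)*(-1/1407) = 1/11967015 + 2935122*(-1/1407) = 1/11967015 - 978374/469 = -11708216333141/5612530035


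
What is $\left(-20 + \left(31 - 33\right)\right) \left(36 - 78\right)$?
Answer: $924$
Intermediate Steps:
$\left(-20 + \left(31 - 33\right)\right) \left(36 - 78\right) = \left(-20 - 2\right) \left(-42\right) = \left(-22\right) \left(-42\right) = 924$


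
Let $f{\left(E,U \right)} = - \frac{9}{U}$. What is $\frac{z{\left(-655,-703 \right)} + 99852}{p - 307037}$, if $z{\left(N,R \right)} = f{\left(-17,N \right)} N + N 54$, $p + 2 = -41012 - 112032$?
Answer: $- \frac{21491}{153361} \approx -0.14013$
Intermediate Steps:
$p = -153046$ ($p = -2 - 153044 = -153046$)
$z{\left(N,R \right)} = -9 + 54 N$ ($z{\left(N,R \right)} = - \frac{9}{N} N + N 54 = -9 + 54 N$)
$\frac{z{\left(-655,-703 \right)} + 99852}{p - 307037} = \frac{\left(-9 + 54 \left(-655\right)\right) + 99852}{-153046 - 307037} = \frac{\left(-9 - 35370\right) + 99852}{-460083} = \left(-35379 + 99852\right) \left(- \frac{1}{460083}\right) = 64473 \left(- \frac{1}{460083}\right) = - \frac{21491}{153361}$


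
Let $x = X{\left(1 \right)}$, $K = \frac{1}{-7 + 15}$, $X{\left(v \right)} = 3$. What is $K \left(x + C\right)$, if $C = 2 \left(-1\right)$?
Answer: $\frac{1}{8} \approx 0.125$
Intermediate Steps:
$K = \frac{1}{8} \approx 0.125$
$C = -2$
$x = 3$
$K \left(x + C\right) = \frac{3 - 2}{8} = \frac{1}{8} \cdot 1 = \frac{1}{8}$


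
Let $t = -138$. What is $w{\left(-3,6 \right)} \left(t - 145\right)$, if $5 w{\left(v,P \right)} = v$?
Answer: $\frac{849}{5} \approx 169.8$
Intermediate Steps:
$w{\left(v,P \right)} = \frac{v}{5}$
$w{\left(-3,6 \right)} \left(t - 145\right) = \frac{1}{5} \left(-3\right) \left(-138 - 145\right) = \left(- \frac{3}{5}\right) \left(-283\right) = \frac{849}{5}$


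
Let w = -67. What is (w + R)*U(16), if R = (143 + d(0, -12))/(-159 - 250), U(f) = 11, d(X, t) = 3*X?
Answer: -303006/409 ≈ -740.85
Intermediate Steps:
R = -143/409 (R = (143 + 3*0)/(-159 - 250) = (143 + 0)/(-409) = 143*(-1/409) = -143/409 ≈ -0.34963)
(w + R)*U(16) = (-67 - 143/409)*11 = -27546/409*11 = -303006/409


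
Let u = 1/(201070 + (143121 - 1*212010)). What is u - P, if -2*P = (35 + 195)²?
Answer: 3496187451/132181 ≈ 26450.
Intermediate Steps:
P = -26450 (P = -(35 + 195)²/2 = -½*230² = -½*52900 = -26450)
u = 1/132181 (u = 1/(201070 + (143121 - 212010)) = 1/(201070 - 68889) = 1/132181 ≈ 7.5654e-6)
u - P = 1/132181 - 1*(-26450) = 1/132181 + 26450 = 3496187451/132181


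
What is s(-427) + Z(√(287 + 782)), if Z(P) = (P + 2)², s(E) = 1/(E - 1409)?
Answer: 1970027/1836 + 4*√1069 ≈ 1203.8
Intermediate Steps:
s(E) = 1/(-1409 + E)
Z(P) = (2 + P)²
s(-427) + Z(√(287 + 782)) = 1/(-1409 - 427) + (2 + √(287 + 782))² = 1/(-1836) + (2 + √1069)² = -1/1836 + (2 + √1069)²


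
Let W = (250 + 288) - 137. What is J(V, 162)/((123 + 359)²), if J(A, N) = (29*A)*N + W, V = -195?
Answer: -915709/232324 ≈ -3.9415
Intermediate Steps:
W = 401 (W = 538 - 137 = 401)
J(A, N) = 401 + 29*A*N (J(A, N) = (29*A)*N + 401 = 29*A*N + 401 = 401 + 29*A*N)
J(V, 162)/((123 + 359)²) = (401 + 29*(-195)*162)/((123 + 359)²) = (401 - 916110)/(482²) = -915709/232324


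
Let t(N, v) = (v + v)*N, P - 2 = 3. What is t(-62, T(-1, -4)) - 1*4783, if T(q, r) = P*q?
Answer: -4163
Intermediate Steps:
P = 5 (P = 2 + 3 = 5)
T(q, r) = 5*q
t(N, v) = 2*N*v (t(N, v) = (2*v)*N = 2*N*v)
t(-62, T(-1, -4)) - 1*4783 = 2*(-62)*(5*(-1)) - 1*4783 = 2*(-62)*(-5) - 4783 = 620 - 4783 = -4163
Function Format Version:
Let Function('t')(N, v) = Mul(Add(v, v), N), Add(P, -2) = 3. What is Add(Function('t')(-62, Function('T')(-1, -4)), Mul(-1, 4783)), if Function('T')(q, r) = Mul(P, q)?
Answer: -4163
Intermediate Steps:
P = 5 (P = Add(2, 3) = 5)
Function('T')(q, r) = Mul(5, q)
Function('t')(N, v) = Mul(2, N, v) (Function('t')(N, v) = Mul(Mul(2, v), N) = Mul(2, N, v))
Add(Function('t')(-62, Function('T')(-1, -4)), Mul(-1, 4783)) = Add(Mul(2, -62, Mul(5, -1)), Mul(-1, 4783)) = Add(Mul(2, -62, -5), -4783) = Add(620, -4783) = -4163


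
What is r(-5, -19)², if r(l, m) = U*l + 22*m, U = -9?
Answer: 139129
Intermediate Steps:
r(l, m) = -9*l + 22*m
r(-5, -19)² = (-9*(-5) + 22*(-19))² = (45 - 418)² = (-373)² = 139129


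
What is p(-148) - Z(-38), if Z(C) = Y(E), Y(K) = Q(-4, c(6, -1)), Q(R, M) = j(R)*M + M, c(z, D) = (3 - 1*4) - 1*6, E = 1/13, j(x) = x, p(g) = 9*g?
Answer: -1353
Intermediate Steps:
E = 1/13 ≈ 0.076923
c(z, D) = -7 (c(z, D) = (3 - 4) - 6 = -1 - 6 = -7)
Q(R, M) = M + M*R (Q(R, M) = R*M + M = M*R + M = M + M*R)
Y(K) = 21 (Y(K) = -7*(1 - 4) = -7*(-3) = 21)
Z(C) = 21
p(-148) - Z(-38) = 9*(-148) - 1*21 = -1332 - 21 = -1353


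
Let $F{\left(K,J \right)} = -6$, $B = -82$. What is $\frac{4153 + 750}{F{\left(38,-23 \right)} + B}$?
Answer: $- \frac{4903}{88} \approx -55.716$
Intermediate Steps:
$\frac{4153 + 750}{F{\left(38,-23 \right)} + B} = \frac{4153 + 750}{-6 - 82} = \frac{4903}{-88} = 4903 \left(- \frac{1}{88}\right) = - \frac{4903}{88}$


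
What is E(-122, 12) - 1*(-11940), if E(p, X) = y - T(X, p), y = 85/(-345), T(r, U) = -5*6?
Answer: 825913/69 ≈ 11970.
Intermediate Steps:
T(r, U) = -30
y = -17/69 (y = 85*(-1/345) = -17/69 ≈ -0.24638)
E(p, X) = 2053/69 (E(p, X) = -17/69 - 1*(-30) = -17/69 + 30 = 2053/69)
E(-122, 12) - 1*(-11940) = 2053/69 - 1*(-11940) = 2053/69 + 11940 = 825913/69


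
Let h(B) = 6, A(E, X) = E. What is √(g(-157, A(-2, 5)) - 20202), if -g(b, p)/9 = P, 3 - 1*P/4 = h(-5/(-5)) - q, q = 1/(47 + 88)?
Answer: I*√4521210/15 ≈ 141.75*I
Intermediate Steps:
q = 1/135 ≈ 0.0074074
P = -1616/135 (P = 12 - 4*(6 - 1*1/135) = 12 - 4*(6 - 1/135) = 12 - 4*809/135 = 12 - 3236/135 = -1616/135 ≈ -11.970)
g(b, p) = 1616/15 (g(b, p) = -9*(-1616/135) = 1616/15)
√(g(-157, A(-2, 5)) - 20202) = √(1616/15 - 20202) = √(-301414/15) = I*√4521210/15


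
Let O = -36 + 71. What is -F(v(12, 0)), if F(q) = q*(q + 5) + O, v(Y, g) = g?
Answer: -35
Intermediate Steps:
O = 35
F(q) = 35 + q*(5 + q) (F(q) = q*(q + 5) + 35 = q*(5 + q) + 35 = 35 + q*(5 + q))
-F(v(12, 0)) = -(35 + 0² + 5*0) = -(35 + 0 + 0) = -1*35 = -35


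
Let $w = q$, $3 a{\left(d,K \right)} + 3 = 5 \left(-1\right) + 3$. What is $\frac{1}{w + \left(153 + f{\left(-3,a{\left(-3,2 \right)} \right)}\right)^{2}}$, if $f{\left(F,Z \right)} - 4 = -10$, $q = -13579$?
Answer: $\frac{1}{8030} \approx 0.00012453$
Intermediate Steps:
$a{\left(d,K \right)} = - \frac{5}{3}$ ($a{\left(d,K \right)} = -1 + \frac{5 \left(-1\right) + 3}{3} = -1 + \frac{-5 + 3}{3} = -1 + \frac{1}{3} \left(-2\right) = -1 - \frac{2}{3} = - \frac{5}{3}$)
$f{\left(F,Z \right)} = -6$ ($f{\left(F,Z \right)} = 4 - 10 = -6$)
$w = -13579$
$\frac{1}{w + \left(153 + f{\left(-3,a{\left(-3,2 \right)} \right)}\right)^{2}} = \frac{1}{-13579 + \left(153 - 6\right)^{2}} = \frac{1}{-13579 + 147^{2}} = \frac{1}{-13579 + 21609} = \frac{1}{8030}$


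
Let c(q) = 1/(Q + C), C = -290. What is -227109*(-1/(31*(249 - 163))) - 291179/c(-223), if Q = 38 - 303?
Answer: 430837410879/2666 ≈ 1.6160e+8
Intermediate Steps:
Q = -265
c(q) = -1/555 (c(q) = 1/(-265 - 290) = 1/(-555) = -1/555)
-227109*(-1/(31*(249 - 163))) - 291179/c(-223) = -227109*(-1/(31*(249 - 163))) - 291179/(-1/555) = -227109/((-31*86)) - 291179*(-555) = -227109/(-2666) + 161604345 = -227109*(-1/2666) + 161604345 = 227109/2666 + 161604345 = 430837410879/2666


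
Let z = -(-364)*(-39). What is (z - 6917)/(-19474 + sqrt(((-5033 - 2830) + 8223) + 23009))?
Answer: 411154562/379213307 + 21113*sqrt(23369)/379213307 ≈ 1.0927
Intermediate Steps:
z = -14196 (z = -28*507 = -14196)
(z - 6917)/(-19474 + sqrt(((-5033 - 2830) + 8223) + 23009)) = (-14196 - 6917)/(-19474 + sqrt(((-5033 - 2830) + 8223) + 23009)) = -21113/(-19474 + sqrt((-7863 + 8223) + 23009)) = -21113/(-19474 + sqrt(360 + 23009)) = -21113/(-19474 + sqrt(23369))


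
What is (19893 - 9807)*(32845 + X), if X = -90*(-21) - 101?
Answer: 349318524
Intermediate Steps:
X = 1789 (X = 1890 - 101 = 1789)
(19893 - 9807)*(32845 + X) = (19893 - 9807)*(32845 + 1789) = 10086*34634 = 349318524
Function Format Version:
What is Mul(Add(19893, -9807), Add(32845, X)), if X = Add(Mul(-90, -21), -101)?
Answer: 349318524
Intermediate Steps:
X = 1789 (X = Add(1890, -101) = 1789)
Mul(Add(19893, -9807), Add(32845, X)) = Mul(Add(19893, -9807), Add(32845, 1789)) = Mul(10086, 34634) = 349318524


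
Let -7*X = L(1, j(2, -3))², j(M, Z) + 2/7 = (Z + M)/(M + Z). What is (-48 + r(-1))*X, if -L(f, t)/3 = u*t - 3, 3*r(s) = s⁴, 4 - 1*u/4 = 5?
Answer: 721149/343 ≈ 2102.5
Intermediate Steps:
u = -4 (u = 16 - 4*5 = 16 - 20 = -4)
r(s) = s⁴/3
j(M, Z) = 5/7 (j(M, Z) = -2/7 + (Z + M)/(M + Z) = -2/7 + (M + Z)/(M + Z) = -2/7 + 1 = 5/7)
L(f, t) = 9 + 12*t (L(f, t) = -3*(-4*t - 3) = -3*(-3 - 4*t) = 9 + 12*t)
X = -15129/343 (X = -(9 + 12*(5/7))²/7 = -(9 + 60/7)²/7 = -(123/7)²/7 = -⅐*15129/49 = -15129/343 ≈ -44.108)
(-48 + r(-1))*X = (-48 + (⅓)*(-1)⁴)*(-15129/343) = (-48 + (⅓)*1)*(-15129/343) = (-48 + ⅓)*(-15129/343) = -143/3*(-15129/343) = 721149/343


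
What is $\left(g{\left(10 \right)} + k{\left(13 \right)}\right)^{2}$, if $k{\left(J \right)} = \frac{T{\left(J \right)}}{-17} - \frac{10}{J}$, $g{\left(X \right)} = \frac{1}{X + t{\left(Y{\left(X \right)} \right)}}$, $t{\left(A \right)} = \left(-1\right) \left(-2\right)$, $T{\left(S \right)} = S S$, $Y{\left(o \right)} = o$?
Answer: $\frac{794281489}{7033104} \approx 112.93$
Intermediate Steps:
$T{\left(S \right)} = S^{2}$
$t{\left(A \right)} = 2$
$g{\left(X \right)} = \frac{1}{2 + X}$ ($g{\left(X \right)} = \frac{1}{X + 2} = \frac{1}{2 + X}$)
$k{\left(J \right)} = - \frac{10}{J} - \frac{J^{2}}{17}$ ($k{\left(J \right)} = \frac{J^{2}}{-17} - \frac{10}{J} = J^{2} \left(- \frac{1}{17}\right) - \frac{10}{J} = - \frac{J^{2}}{17} - \frac{10}{J} = - \frac{10}{J} - \frac{J^{2}}{17}$)
$\left(g{\left(10 \right)} + k{\left(13 \right)}\right)^{2} = \left(\frac{1}{2 + 10} + \frac{-170 - 13^{3}}{17 \cdot 13}\right)^{2} = \left(\frac{1}{12} + \frac{1}{17} \cdot \frac{1}{13} \left(-170 - 2197\right)\right)^{2} = \left(\frac{1}{12} + \frac{1}{17} \cdot \frac{1}{13} \left(-2367\right)\right)^{2} = \left(\frac{1}{12} - \frac{2367}{221}\right)^{2} = \left(- \frac{28183}{2652}\right)^{2} = \frac{794281489}{7033104}$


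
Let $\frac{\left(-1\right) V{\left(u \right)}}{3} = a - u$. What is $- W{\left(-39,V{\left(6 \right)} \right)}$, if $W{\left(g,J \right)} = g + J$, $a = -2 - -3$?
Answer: $24$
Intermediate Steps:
$a = 1$ ($a = -2 + 3 = 1$)
$V{\left(u \right)} = -3 + 3 u$ ($V{\left(u \right)} = - 3 \left(1 - u\right) = -3 + 3 u$)
$W{\left(g,J \right)} = J + g$
$- W{\left(-39,V{\left(6 \right)} \right)} = - (\left(-3 + 3 \cdot 6\right) - 39) = - (\left(-3 + 18\right) - 39) = - (15 - 39) = \left(-1\right) \left(-24\right) = 24$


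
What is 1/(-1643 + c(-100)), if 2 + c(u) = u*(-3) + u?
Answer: -1/1445 ≈ -0.00069204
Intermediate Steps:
c(u) = -2 - 2*u (c(u) = -2 + (u*(-3) + u) = -2 + (-3*u + u) = -2 - 2*u)
1/(-1643 + c(-100)) = 1/(-1643 + (-2 - 2*(-100))) = 1/(-1643 + (-2 + 200)) = 1/(-1643 + 198) = 1/(-1445) = -1/1445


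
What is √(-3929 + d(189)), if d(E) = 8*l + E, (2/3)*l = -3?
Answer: 8*I*√59 ≈ 61.449*I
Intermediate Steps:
l = -9/2 (l = (3/2)*(-3) = -9/2 ≈ -4.5000)
d(E) = -36 + E (d(E) = 8*(-9/2) + E = -36 + E)
√(-3929 + d(189)) = √(-3929 + (-36 + 189)) = √(-3929 + 153) = √(-3776) = 8*I*√59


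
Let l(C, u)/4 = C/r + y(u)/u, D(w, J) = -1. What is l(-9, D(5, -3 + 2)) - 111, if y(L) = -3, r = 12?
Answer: -102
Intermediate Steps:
l(C, u) = -12/u + C/3 (l(C, u) = 4*(C/12 - 3/u) = 4*(-3/u + C/12) = -12/u + C/3)
l(-9, D(5, -3 + 2)) - 111 = (-12/(-1) + (⅓)*(-9)) - 111 = (-12*(-1) - 3) - 111 = (12 - 3) - 111 = 9 - 111 = -102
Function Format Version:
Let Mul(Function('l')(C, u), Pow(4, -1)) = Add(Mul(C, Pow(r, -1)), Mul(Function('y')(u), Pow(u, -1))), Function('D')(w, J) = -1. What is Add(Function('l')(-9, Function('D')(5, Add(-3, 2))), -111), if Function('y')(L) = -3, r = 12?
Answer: -102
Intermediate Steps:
Function('l')(C, u) = Add(Mul(-12, Pow(u, -1)), Mul(Rational(1, 3), C)) (Function('l')(C, u) = Mul(4, Add(Mul(C, Pow(12, -1)), Mul(-3, Pow(u, -1)))) = Mul(4, Add(Mul(C, Rational(1, 12)), Mul(-3, Pow(u, -1)))) = Mul(4, Add(Mul(Rational(1, 12), C), Mul(-3, Pow(u, -1)))) = Mul(4, Add(Mul(-3, Pow(u, -1)), Mul(Rational(1, 12), C))) = Add(Mul(-12, Pow(u, -1)), Mul(Rational(1, 3), C)))
Add(Function('l')(-9, Function('D')(5, Add(-3, 2))), -111) = Add(Add(Mul(-12, Pow(-1, -1)), Mul(Rational(1, 3), -9)), -111) = Add(Add(Mul(-12, -1), -3), -111) = Add(Add(12, -3), -111) = Add(9, -111) = -102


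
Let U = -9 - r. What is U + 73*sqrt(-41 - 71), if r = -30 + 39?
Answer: -18 + 292*I*sqrt(7) ≈ -18.0 + 772.56*I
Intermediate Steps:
r = 9
U = -18 (U = -9 - 1*9 = -9 - 9 = -18)
U + 73*sqrt(-41 - 71) = -18 + 73*sqrt(-41 - 71) = -18 + 73*sqrt(-112) = -18 + 73*(4*I*sqrt(7)) = -18 + 292*I*sqrt(7)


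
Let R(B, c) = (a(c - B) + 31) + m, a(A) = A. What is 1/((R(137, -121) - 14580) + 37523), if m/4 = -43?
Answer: 1/22544 ≈ 4.4358e-5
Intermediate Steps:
m = -172 (m = 4*(-43) = -172)
R(B, c) = -141 + c - B (R(B, c) = ((c - B) + 31) - 172 = (31 + c - B) - 172 = -141 + c - B)
1/((R(137, -121) - 14580) + 37523) = 1/(((-141 - 121 - 1*137) - 14580) + 37523) = 1/(((-141 - 121 - 137) - 14580) + 37523) = 1/((-399 - 14580) + 37523) = 1/(-14979 + 37523) = 1/22544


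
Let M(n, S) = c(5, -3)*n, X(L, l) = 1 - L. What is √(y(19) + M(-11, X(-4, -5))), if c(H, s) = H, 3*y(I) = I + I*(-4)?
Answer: I*√74 ≈ 8.6023*I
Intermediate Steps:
y(I) = -I (y(I) = (I + I*(-4))/3 = (I - 4*I)/3 = (-3*I)/3 = -I)
M(n, S) = 5*n
√(y(19) + M(-11, X(-4, -5))) = √(-1*19 + 5*(-11)) = √(-19 - 55) = √(-74) = I*√74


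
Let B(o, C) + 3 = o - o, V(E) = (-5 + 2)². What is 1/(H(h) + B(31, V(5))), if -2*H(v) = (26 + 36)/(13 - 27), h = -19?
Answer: -14/11 ≈ -1.2727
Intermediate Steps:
V(E) = 9 (V(E) = (-3)² = 9)
B(o, C) = -3 (B(o, C) = -3 + (o - o) = -3 + 0 = -3)
H(v) = 31/14 (H(v) = -(26 + 36)/(2*(13 - 27)) = -31/(-14) = -31*(-1)/14 = -½*(-31/7) = 31/14)
1/(H(h) + B(31, V(5))) = 1/(31/14 - 3) = 1/(-11/14) = -14/11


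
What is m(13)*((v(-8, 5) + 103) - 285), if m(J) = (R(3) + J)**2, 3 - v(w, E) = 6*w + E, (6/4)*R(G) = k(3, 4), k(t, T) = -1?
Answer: -186184/9 ≈ -20687.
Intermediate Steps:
R(G) = -2/3 (R(G) = (2/3)*(-1) = -2/3)
v(w, E) = 3 - E - 6*w (v(w, E) = 3 - (6*w + E) = 3 - (E + 6*w) = 3 + (-E - 6*w) = 3 - E - 6*w)
m(J) = (-2/3 + J)**2
m(13)*((v(-8, 5) + 103) - 285) = ((-2 + 3*13)**2/9)*(((3 - 1*5 - 6*(-8)) + 103) - 285) = ((-2 + 39)**2/9)*(((3 - 5 + 48) + 103) - 285) = ((1/9)*37**2)*((46 + 103) - 285) = ((1/9)*1369)*(149 - 285) = (1369/9)*(-136) = -186184/9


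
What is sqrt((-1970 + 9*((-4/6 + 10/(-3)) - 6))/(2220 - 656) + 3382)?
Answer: sqrt(516842177)/391 ≈ 58.144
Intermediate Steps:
sqrt((-1970 + 9*((-4/6 + 10/(-3)) - 6))/(2220 - 656) + 3382) = sqrt((-1970 + 9*((-4*1/6 + 10*(-1/3)) - 6))/1564 + 3382) = sqrt((-1970 + 9*((-2/3 - 10/3) - 6))*(1/1564) + 3382) = sqrt((-1970 + 9*(-4 - 6))*(1/1564) + 3382) = sqrt((-1970 + 9*(-10))*(1/1564) + 3382) = sqrt((-1970 - 90)*(1/1564) + 3382) = sqrt(-2060*1/1564 + 3382) = sqrt(-515/391 + 3382) = sqrt(1321847/391) = sqrt(516842177)/391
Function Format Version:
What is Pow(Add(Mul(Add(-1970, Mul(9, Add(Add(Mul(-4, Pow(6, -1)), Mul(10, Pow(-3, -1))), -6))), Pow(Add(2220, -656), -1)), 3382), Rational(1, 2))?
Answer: Mul(Rational(1, 391), Pow(516842177, Rational(1, 2))) ≈ 58.144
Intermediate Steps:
Pow(Add(Mul(Add(-1970, Mul(9, Add(Add(Mul(-4, Pow(6, -1)), Mul(10, Pow(-3, -1))), -6))), Pow(Add(2220, -656), -1)), 3382), Rational(1, 2)) = Pow(Add(Mul(Add(-1970, Mul(9, Add(Add(Mul(-4, Rational(1, 6)), Mul(10, Rational(-1, 3))), -6))), Pow(1564, -1)), 3382), Rational(1, 2)) = Pow(Add(Mul(Add(-1970, Mul(9, Add(Add(Rational(-2, 3), Rational(-10, 3)), -6))), Rational(1, 1564)), 3382), Rational(1, 2)) = Pow(Add(Mul(Add(-1970, Mul(9, Add(-4, -6))), Rational(1, 1564)), 3382), Rational(1, 2)) = Pow(Add(Mul(Add(-1970, Mul(9, -10)), Rational(1, 1564)), 3382), Rational(1, 2)) = Pow(Add(Mul(Add(-1970, -90), Rational(1, 1564)), 3382), Rational(1, 2)) = Pow(Add(Mul(-2060, Rational(1, 1564)), 3382), Rational(1, 2)) = Pow(Add(Rational(-515, 391), 3382), Rational(1, 2)) = Pow(Rational(1321847, 391), Rational(1, 2)) = Mul(Rational(1, 391), Pow(516842177, Rational(1, 2)))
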